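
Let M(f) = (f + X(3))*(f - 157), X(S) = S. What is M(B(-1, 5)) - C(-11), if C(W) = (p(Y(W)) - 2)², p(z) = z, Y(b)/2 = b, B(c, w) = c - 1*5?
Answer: -87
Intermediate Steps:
B(c, w) = -5 + c (B(c, w) = c - 5 = -5 + c)
Y(b) = 2*b
M(f) = (-157 + f)*(3 + f) (M(f) = (f + 3)*(f - 157) = (3 + f)*(-157 + f) = (-157 + f)*(3 + f))
C(W) = (-2 + 2*W)² (C(W) = (2*W - 2)² = (-2 + 2*W)²)
M(B(-1, 5)) - C(-11) = (-471 + (-5 - 1)² - 154*(-5 - 1)) - 4*(-1 - 11)² = (-471 + (-6)² - 154*(-6)) - 4*(-12)² = (-471 + 36 + 924) - 4*144 = 489 - 1*576 = 489 - 576 = -87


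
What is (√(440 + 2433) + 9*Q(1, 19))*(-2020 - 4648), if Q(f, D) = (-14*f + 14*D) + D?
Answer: -16263252 - 86684*√17 ≈ -1.6621e+7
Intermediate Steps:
Q(f, D) = -14*f + 15*D
(√(440 + 2433) + 9*Q(1, 19))*(-2020 - 4648) = (√(440 + 2433) + 9*(-14*1 + 15*19))*(-2020 - 4648) = (√2873 + 9*(-14 + 285))*(-6668) = (13*√17 + 9*271)*(-6668) = (13*√17 + 2439)*(-6668) = (2439 + 13*√17)*(-6668) = -16263252 - 86684*√17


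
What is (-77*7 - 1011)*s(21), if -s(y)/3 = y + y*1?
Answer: 195300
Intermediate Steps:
s(y) = -6*y (s(y) = -3*(y + y*1) = -3*(y + y) = -6*y)
(-77*7 - 1011)*s(21) = (-77*7 - 1011)*(-6*21) = (-539 - 1011)*(-126) = -1550*(-126) = 195300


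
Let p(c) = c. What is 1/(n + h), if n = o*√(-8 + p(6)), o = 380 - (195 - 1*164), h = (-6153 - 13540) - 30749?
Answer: -25221/1272319483 - 349*I*√2/2544638966 ≈ -1.9823e-5 - 1.9396e-7*I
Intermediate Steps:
h = -50442 (h = -19693 - 30749 = -50442)
o = 349 (o = 380 - (195 - 164) = 380 - 1*31 = 380 - 31 = 349)
n = 349*I*√2 (n = 349*√(-8 + 6) = 349*√(-2) = 349*(I*√2) = 349*I*√2 ≈ 493.56*I)
1/(n + h) = 1/(349*I*√2 - 50442) = 1/(-50442 + 349*I*√2)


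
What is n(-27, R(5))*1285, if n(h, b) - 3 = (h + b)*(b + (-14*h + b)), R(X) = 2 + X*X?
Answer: 3855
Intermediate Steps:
R(X) = 2 + X**2
n(h, b) = 3 + (b + h)*(-14*h + 2*b) (n(h, b) = 3 + (h + b)*(b + (-14*h + b)) = 3 + (b + h)*(b + (b - 14*h)) = 3 + (b + h)*(-14*h + 2*b))
n(-27, R(5))*1285 = (3 - 14*(-27)**2 + 2*(2 + 5**2)**2 - 12*(2 + 5**2)*(-27))*1285 = (3 - 14*729 + 2*(2 + 25)**2 - 12*(2 + 25)*(-27))*1285 = (3 - 10206 + 2*27**2 - 12*27*(-27))*1285 = (3 - 10206 + 2*729 + 8748)*1285 = (3 - 10206 + 1458 + 8748)*1285 = 3*1285 = 3855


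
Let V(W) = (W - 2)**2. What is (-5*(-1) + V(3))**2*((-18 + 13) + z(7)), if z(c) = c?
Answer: 72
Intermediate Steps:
V(W) = (-2 + W)**2
(-5*(-1) + V(3))**2*((-18 + 13) + z(7)) = (-5*(-1) + (-2 + 3)**2)**2*((-18 + 13) + 7) = (5 + 1**2)**2*(-5 + 7) = (5 + 1)**2*2 = 6**2*2 = 36*2 = 72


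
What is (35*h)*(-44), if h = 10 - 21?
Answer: 16940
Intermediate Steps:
h = -11
(35*h)*(-44) = (35*(-11))*(-44) = -385*(-44) = 16940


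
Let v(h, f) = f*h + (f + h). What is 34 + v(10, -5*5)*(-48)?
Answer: 12754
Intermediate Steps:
v(h, f) = f + h + f*h
34 + v(10, -5*5)*(-48) = 34 + (-5*5 + 10 - 5*5*10)*(-48) = 34 + (-25 + 10 - 25*10)*(-48) = 34 + (-25 + 10 - 250)*(-48) = 34 - 265*(-48) = 34 + 12720 = 12754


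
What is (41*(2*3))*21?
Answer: 5166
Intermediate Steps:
(41*(2*3))*21 = (41*6)*21 = 246*21 = 5166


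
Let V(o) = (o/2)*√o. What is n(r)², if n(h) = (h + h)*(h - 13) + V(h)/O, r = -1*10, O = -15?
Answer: 1904390/9 + 920*I*√10/3 ≈ 2.116e+5 + 969.77*I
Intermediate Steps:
V(o) = o^(3/2)/2 (V(o) = (o*(½))*√o = (o/2)*√o = o^(3/2)/2)
r = -10
n(h) = -h^(3/2)/30 + 2*h*(-13 + h) (n(h) = (h + h)*(h - 13) + (h^(3/2)/2)/(-15) = (2*h)*(-13 + h) + (h^(3/2)/2)*(-1/15) = 2*h*(-13 + h) - h^(3/2)/30 = -h^(3/2)/30 + 2*h*(-13 + h))
n(r)² = (-(-1)*I*√10/3 + 2*(-10)*(-13 - 10))² = (-(-1)*I*√10/3 + 2*(-10)*(-23))² = (I*√10/3 + 460)² = (460 + I*√10/3)²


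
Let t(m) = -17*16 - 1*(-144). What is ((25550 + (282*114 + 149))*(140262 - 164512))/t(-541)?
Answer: 701394875/64 ≈ 1.0959e+7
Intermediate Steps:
t(m) = -128 (t(m) = -272 + 144 = -128)
((25550 + (282*114 + 149))*(140262 - 164512))/t(-541) = ((25550 + (282*114 + 149))*(140262 - 164512))/(-128) = ((25550 + (32148 + 149))*(-24250))*(-1/128) = ((25550 + 32297)*(-24250))*(-1/128) = (57847*(-24250))*(-1/128) = -1402789750*(-1/128) = 701394875/64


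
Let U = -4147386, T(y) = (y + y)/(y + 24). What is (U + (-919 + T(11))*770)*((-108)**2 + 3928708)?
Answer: -19128661965904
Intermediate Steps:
T(y) = 2*y/(24 + y) (T(y) = (2*y)/(24 + y) = 2*y/(24 + y))
(U + (-919 + T(11))*770)*((-108)**2 + 3928708) = (-4147386 + (-919 + 2*11/(24 + 11))*770)*((-108)**2 + 3928708) = (-4147386 + (-919 + 2*11/35)*770)*(11664 + 3928708) = (-4147386 + (-919 + 2*11*(1/35))*770)*3940372 = (-4147386 + (-919 + 22/35)*770)*3940372 = (-4147386 - 32143/35*770)*3940372 = (-4147386 - 707146)*3940372 = -4854532*3940372 = -19128661965904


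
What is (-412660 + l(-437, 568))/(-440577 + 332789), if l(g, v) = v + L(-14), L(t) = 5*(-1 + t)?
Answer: 412167/107788 ≈ 3.8239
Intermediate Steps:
L(t) = -5 + 5*t
l(g, v) = -75 + v (l(g, v) = v + (-5 + 5*(-14)) = v + (-5 - 70) = v - 75 = -75 + v)
(-412660 + l(-437, 568))/(-440577 + 332789) = (-412660 + (-75 + 568))/(-440577 + 332789) = (-412660 + 493)/(-107788) = -412167*(-1/107788) = 412167/107788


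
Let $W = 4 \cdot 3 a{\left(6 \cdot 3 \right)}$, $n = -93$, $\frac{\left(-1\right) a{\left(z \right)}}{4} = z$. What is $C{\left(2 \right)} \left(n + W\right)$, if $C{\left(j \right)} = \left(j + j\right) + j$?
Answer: $-5742$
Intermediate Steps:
$a{\left(z \right)} = - 4 z$
$C{\left(j \right)} = 3 j$ ($C{\left(j \right)} = 2 j + j = 3 j$)
$W = -864$ ($W = 4 \cdot 3 \left(- 4 \cdot 6 \cdot 3\right) = 4 \cdot 3 \left(\left(-4\right) 18\right) = 4 \cdot 3 \left(-72\right) = 4 \left(-216\right) = -864$)
$C{\left(2 \right)} \left(n + W\right) = 3 \cdot 2 \left(-93 - 864\right) = 6 \left(-957\right) = -5742$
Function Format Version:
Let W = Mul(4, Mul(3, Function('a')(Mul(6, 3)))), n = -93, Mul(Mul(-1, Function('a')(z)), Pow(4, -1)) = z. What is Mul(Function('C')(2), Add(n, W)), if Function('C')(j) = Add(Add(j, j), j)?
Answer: -5742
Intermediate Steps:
Function('a')(z) = Mul(-4, z)
Function('C')(j) = Mul(3, j) (Function('C')(j) = Add(Mul(2, j), j) = Mul(3, j))
W = -864 (W = Mul(4, Mul(3, Mul(-4, Mul(6, 3)))) = Mul(4, Mul(3, Mul(-4, 18))) = Mul(4, Mul(3, -72)) = Mul(4, -216) = -864)
Mul(Function('C')(2), Add(n, W)) = Mul(Mul(3, 2), Add(-93, -864)) = Mul(6, -957) = -5742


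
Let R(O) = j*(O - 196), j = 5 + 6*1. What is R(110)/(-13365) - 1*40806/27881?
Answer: -47181524/33875415 ≈ -1.3928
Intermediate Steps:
j = 11 (j = 5 + 6 = 11)
R(O) = -2156 + 11*O (R(O) = 11*(O - 196) = 11*(-196 + O) = -2156 + 11*O)
R(110)/(-13365) - 1*40806/27881 = (-2156 + 11*110)/(-13365) - 1*40806/27881 = (-2156 + 1210)*(-1/13365) - 40806*1/27881 = -946*(-1/13365) - 40806/27881 = 86/1215 - 40806/27881 = -47181524/33875415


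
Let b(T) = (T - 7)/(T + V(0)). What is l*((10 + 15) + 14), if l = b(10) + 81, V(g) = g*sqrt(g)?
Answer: 31707/10 ≈ 3170.7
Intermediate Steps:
V(g) = g**(3/2)
b(T) = (-7 + T)/T (b(T) = (T - 7)/(T + 0**(3/2)) = (-7 + T)/(T + 0) = (-7 + T)/T)
l = 813/10 (l = (-7 + 10)/10 + 81 = (1/10)*3 + 81 = 3/10 + 81 = 813/10 ≈ 81.300)
l*((10 + 15) + 14) = 813*((10 + 15) + 14)/10 = 813*(25 + 14)/10 = (813/10)*39 = 31707/10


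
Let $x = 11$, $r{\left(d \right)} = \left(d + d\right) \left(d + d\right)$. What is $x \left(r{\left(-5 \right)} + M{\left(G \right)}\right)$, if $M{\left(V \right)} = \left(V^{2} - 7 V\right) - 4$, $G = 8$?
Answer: $1144$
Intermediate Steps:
$r{\left(d \right)} = 4 d^{2}$ ($r{\left(d \right)} = 2 d 2 d = 4 d^{2}$)
$M{\left(V \right)} = -4 + V^{2} - 7 V$
$x \left(r{\left(-5 \right)} + M{\left(G \right)}\right) = 11 \left(4 \left(-5\right)^{2} - \left(60 - 64\right)\right) = 11 \left(4 \cdot 25 - -4\right) = 11 \left(100 + 4\right) = 11 \cdot 104 = 1144$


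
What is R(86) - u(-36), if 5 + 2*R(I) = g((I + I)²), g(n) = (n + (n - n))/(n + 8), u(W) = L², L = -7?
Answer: -377299/7398 ≈ -51.000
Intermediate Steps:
u(W) = 49 (u(W) = (-7)² = 49)
g(n) = n/(8 + n) (g(n) = (n + 0)/(8 + n) = n/(8 + n))
R(I) = -5/2 + 2*I²/(8 + 4*I²) (R(I) = -5/2 + ((I + I)²/(8 + (I + I)²))/2 = -5/2 + ((2*I)²/(8 + (2*I)²))/2 = -5/2 + ((4*I²)/(8 + 4*I²))/2 = -5/2 + (4*I²/(8 + 4*I²))/2 = -5/2 + 2*I²/(8 + 4*I²))
R(86) - u(-36) = (-5 - 2*86²)/(2 + 86²) - 1*49 = (-5 - 2*7396)/(2 + 7396) - 49 = (-5 - 14792)/7398 - 49 = (1/7398)*(-14797) - 49 = -14797/7398 - 49 = -377299/7398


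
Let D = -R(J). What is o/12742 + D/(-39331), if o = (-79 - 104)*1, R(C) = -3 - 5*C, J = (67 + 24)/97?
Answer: -707670113/48612093394 ≈ -0.014557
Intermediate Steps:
J = 91/97 (J = 91*(1/97) = 91/97 ≈ 0.93814)
D = 746/97 (D = -(-3 - 5*91/97) = -(-3 - 455/97) = -1*(-746/97) = 746/97 ≈ 7.6907)
o = -183 (o = -183*1 = -183)
o/12742 + D/(-39331) = -183/12742 + (746/97)/(-39331) = -183*1/12742 + (746/97)*(-1/39331) = -183/12742 - 746/3815107 = -707670113/48612093394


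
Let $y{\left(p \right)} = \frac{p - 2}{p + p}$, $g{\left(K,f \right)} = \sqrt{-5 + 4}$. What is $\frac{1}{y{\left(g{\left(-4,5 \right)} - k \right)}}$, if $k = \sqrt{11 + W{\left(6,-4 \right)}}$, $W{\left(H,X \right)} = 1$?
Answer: $\frac{2 \left(- i + 2 \sqrt{3}\right)}{2 - i + 2 \sqrt{3}} \approx 1.2917 - 0.12963 i$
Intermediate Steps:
$g{\left(K,f \right)} = i$ ($g{\left(K,f \right)} = \sqrt{-1} = i$)
$k = 2 \sqrt{3}$ ($k = \sqrt{11 + 1} = \sqrt{12} = 2 \sqrt{3} \approx 3.4641$)
$y{\left(p \right)} = \frac{-2 + p}{2 p}$
$\frac{1}{y{\left(g{\left(-4,5 \right)} - k \right)}} = \frac{1}{\frac{1}{2} \frac{1}{i - 2 \sqrt{3}} \left(-2 + \left(i - 2 \sqrt{3}\right)\right)} = \frac{1}{\frac{1}{2} \frac{1}{i - 2 \sqrt{3}} \left(-2 - \left(- i + 2 \sqrt{3}\right)\right)} = \frac{1}{\frac{1}{2} \frac{1}{i - 2 \sqrt{3}} \left(-2 + i - 2 \sqrt{3}\right)} = \frac{2 \left(i - 2 \sqrt{3}\right)}{-2 + i - 2 \sqrt{3}}$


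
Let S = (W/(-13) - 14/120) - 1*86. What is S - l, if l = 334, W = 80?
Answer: -332491/780 ≈ -426.27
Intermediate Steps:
S = -71971/780 (S = (80/(-13) - 14/120) - 1*86 = (80*(-1/13) - 14*1/120) - 86 = (-80/13 - 7/60) - 86 = -4891/780 - 86 = -71971/780 ≈ -92.271)
S - l = -71971/780 - 1*334 = -71971/780 - 334 = -332491/780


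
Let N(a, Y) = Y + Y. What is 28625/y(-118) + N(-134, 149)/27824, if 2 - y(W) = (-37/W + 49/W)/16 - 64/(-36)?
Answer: 1691685432679/13508552 ≈ 1.2523e+5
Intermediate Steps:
y(W) = 2/9 - 3/(4*W) (y(W) = 2 - ((-37/W + 49/W)/16 - 64/(-36)) = 2 - ((12/W)*(1/16) - 64*(-1/36)) = 2 - (3/(4*W) + 16/9) = 2 - (16/9 + 3/(4*W)) = 2 + (-16/9 - 3/(4*W)) = 2/9 - 3/(4*W))
N(a, Y) = 2*Y
28625/y(-118) + N(-134, 149)/27824 = 28625/(((1/36)*(-27 + 8*(-118))/(-118))) + (2*149)/27824 = 28625/(((1/36)*(-1/118)*(-27 - 944))) + 298*(1/27824) = 28625/(((1/36)*(-1/118)*(-971))) + 149/13912 = 28625/(971/4248) + 149/13912 = 28625*(4248/971) + 149/13912 = 121599000/971 + 149/13912 = 1691685432679/13508552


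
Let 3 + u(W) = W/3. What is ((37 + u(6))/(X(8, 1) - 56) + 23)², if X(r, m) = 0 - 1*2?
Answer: 421201/841 ≈ 500.83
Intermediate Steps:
X(r, m) = -2 (X(r, m) = 0 - 2 = -2)
u(W) = -3 + W/3
((37 + u(6))/(X(8, 1) - 56) + 23)² = ((37 + (-3 + (⅓)*6))/(-2 - 56) + 23)² = ((37 + (-3 + 2))/(-58) + 23)² = ((37 - 1)*(-1/58) + 23)² = (36*(-1/58) + 23)² = (-18/29 + 23)² = (649/29)² = 421201/841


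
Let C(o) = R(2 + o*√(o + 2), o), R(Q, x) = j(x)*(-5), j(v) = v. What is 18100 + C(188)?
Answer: 17160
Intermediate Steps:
R(Q, x) = -5*x (R(Q, x) = x*(-5) = -5*x)
C(o) = -5*o
18100 + C(188) = 18100 - 5*188 = 18100 - 940 = 17160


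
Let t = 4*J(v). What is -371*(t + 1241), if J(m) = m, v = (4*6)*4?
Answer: -602875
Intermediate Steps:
v = 96 (v = 24*4 = 96)
t = 384 (t = 4*96 = 384)
-371*(t + 1241) = -371*(384 + 1241) = -371*1625 = -602875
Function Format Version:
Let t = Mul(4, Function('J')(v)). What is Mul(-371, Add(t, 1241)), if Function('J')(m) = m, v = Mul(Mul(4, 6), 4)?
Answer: -602875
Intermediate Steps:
v = 96 (v = Mul(24, 4) = 96)
t = 384 (t = Mul(4, 96) = 384)
Mul(-371, Add(t, 1241)) = Mul(-371, Add(384, 1241)) = Mul(-371, 1625) = -602875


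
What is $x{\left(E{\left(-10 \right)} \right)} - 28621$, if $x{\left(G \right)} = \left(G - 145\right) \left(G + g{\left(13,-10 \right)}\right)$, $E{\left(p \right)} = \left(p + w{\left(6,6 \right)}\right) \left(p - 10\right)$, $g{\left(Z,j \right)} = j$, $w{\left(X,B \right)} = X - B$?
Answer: $-18171$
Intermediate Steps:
$E{\left(p \right)} = p \left(-10 + p\right)$ ($E{\left(p \right)} = \left(p + \left(6 - 6\right)\right) \left(p - 10\right) = \left(p + \left(6 - 6\right)\right) \left(-10 + p\right) = \left(p + 0\right) \left(-10 + p\right) = p \left(-10 + p\right)$)
$x{\left(G \right)} = \left(-145 + G\right) \left(-10 + G\right)$ ($x{\left(G \right)} = \left(G - 145\right) \left(G - 10\right) = \left(-145 + G\right) \left(-10 + G\right)$)
$x{\left(E{\left(-10 \right)} \right)} - 28621 = \left(1450 + \left(- 10 \left(-10 - 10\right)\right)^{2} - 155 \left(- 10 \left(-10 - 10\right)\right)\right) - 28621 = \left(1450 + \left(\left(-10\right) \left(-20\right)\right)^{2} - 155 \left(\left(-10\right) \left(-20\right)\right)\right) - 28621 = \left(1450 + 200^{2} - 31000\right) - 28621 = \left(1450 + 40000 - 31000\right) - 28621 = 10450 - 28621 = -18171$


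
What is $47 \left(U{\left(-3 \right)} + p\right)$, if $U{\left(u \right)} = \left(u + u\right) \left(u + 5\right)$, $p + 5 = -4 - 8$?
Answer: $-1363$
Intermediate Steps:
$p = -17$ ($p = -5 - 12 = -17$)
$U{\left(u \right)} = 2 u \left(5 + u\right)$
$47 \left(U{\left(-3 \right)} + p\right) = 47 \left(2 \left(-3\right) \left(5 - 3\right) - 17\right) = 47 \left(2 \left(-3\right) 2 - 17\right) = 47 \left(-12 - 17\right) = 47 \left(-29\right) = -1363$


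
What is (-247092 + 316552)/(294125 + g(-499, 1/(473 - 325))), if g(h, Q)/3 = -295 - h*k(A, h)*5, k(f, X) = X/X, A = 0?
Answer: 604/2615 ≈ 0.23098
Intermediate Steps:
k(f, X) = 1
g(h, Q) = -885 - 15*h (g(h, Q) = 3*(-295 - h*1*5) = 3*(-295 - h*5) = 3*(-295 - 5*h) = -885 - 15*h)
(-247092 + 316552)/(294125 + g(-499, 1/(473 - 325))) = (-247092 + 316552)/(294125 + (-885 - 15*(-499))) = 69460/(294125 + (-885 + 7485)) = 69460/(294125 + 6600) = 69460/300725 = 69460*(1/300725) = 604/2615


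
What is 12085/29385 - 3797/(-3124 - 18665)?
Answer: 8330998/14228217 ≈ 0.58553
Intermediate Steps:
12085/29385 - 3797/(-3124 - 18665) = 12085*(1/29385) - 3797/(-21789) = 2417/5877 - 3797*(-1/21789) = 2417/5877 + 3797/21789 = 8330998/14228217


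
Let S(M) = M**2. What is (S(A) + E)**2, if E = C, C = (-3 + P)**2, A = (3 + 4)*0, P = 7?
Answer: 256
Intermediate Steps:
A = 0 (A = 7*0 = 0)
C = 16 (C = (-3 + 7)**2 = 4**2 = 16)
E = 16
(S(A) + E)**2 = (0**2 + 16)**2 = (0 + 16)**2 = 16**2 = 256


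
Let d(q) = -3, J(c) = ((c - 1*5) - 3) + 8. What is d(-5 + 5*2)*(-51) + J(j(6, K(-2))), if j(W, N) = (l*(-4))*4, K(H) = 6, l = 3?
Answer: 105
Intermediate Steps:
j(W, N) = -48 (j(W, N) = (3*(-4))*4 = -12*4 = -48)
J(c) = c (J(c) = ((c - 5) - 3) + 8 = ((-5 + c) - 3) + 8 = (-8 + c) + 8 = c)
d(-5 + 5*2)*(-51) + J(j(6, K(-2))) = -3*(-51) - 48 = 153 - 48 = 105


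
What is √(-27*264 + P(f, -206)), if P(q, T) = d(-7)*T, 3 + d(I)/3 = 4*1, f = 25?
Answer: I*√7746 ≈ 88.011*I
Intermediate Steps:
d(I) = 3 (d(I) = -9 + 3*(4*1) = -9 + 3*4 = -9 + 12 = 3)
P(q, T) = 3*T
√(-27*264 + P(f, -206)) = √(-27*264 + 3*(-206)) = √(-7128 - 618) = √(-7746) = I*√7746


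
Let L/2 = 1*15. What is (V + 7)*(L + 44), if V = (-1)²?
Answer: 592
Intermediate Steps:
V = 1
L = 30 (L = 2*(1*15) = 2*15 = 30)
(V + 7)*(L + 44) = (1 + 7)*(30 + 44) = 8*74 = 592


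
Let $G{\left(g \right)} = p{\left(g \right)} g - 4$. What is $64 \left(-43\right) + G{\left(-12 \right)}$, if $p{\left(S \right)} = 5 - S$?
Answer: $-2960$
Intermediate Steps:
$G{\left(g \right)} = -4 + g \left(5 - g\right)$ ($G{\left(g \right)} = \left(5 - g\right) g - 4 = g \left(5 - g\right) - 4 = -4 + g \left(5 - g\right)$)
$64 \left(-43\right) + G{\left(-12 \right)} = 64 \left(-43\right) - \left(4 - 12 \left(-5 - 12\right)\right) = -2752 - \left(4 - -204\right) = -2752 - 208 = -2960$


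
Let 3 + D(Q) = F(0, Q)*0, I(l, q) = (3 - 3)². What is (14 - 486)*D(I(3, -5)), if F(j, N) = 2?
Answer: 1416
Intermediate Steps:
I(l, q) = 0 (I(l, q) = 0² = 0)
D(Q) = -3 (D(Q) = -3 + 2*0 = -3 + 0 = -3)
(14 - 486)*D(I(3, -5)) = (14 - 486)*(-3) = -472*(-3) = 1416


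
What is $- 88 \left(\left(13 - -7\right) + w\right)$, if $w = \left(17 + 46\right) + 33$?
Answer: $-10208$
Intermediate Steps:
$w = 96$ ($w = 63 + 33 = 96$)
$- 88 \left(\left(13 - -7\right) + w\right) = - 88 \left(\left(13 - -7\right) + 96\right) = - 88 \left(\left(13 + 7\right) + 96\right) = - 88 \left(20 + 96\right) = \left(-88\right) 116 = -10208$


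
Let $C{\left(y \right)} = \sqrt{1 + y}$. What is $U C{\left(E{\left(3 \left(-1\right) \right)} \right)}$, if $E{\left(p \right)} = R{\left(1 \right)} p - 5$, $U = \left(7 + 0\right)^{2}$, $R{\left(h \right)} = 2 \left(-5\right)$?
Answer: $49 \sqrt{26} \approx 249.85$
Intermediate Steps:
$R{\left(h \right)} = -10$
$U = 49$ ($U = 7^{2} = 49$)
$E{\left(p \right)} = -5 - 10 p$ ($E{\left(p \right)} = - 10 p - 5 = -5 - 10 p$)
$U C{\left(E{\left(3 \left(-1\right) \right)} \right)} = 49 \sqrt{1 - \left(5 + 10 \cdot 3 \left(-1\right)\right)} = 49 \sqrt{1 - -25} = 49 \sqrt{1 + \left(-5 + 30\right)} = 49 \sqrt{1 + 25} = 49 \sqrt{26}$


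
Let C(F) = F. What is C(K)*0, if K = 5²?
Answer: 0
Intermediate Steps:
K = 25
C(K)*0 = 25*0 = 0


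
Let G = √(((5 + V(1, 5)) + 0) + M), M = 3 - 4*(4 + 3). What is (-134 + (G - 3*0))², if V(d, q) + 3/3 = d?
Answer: 17936 - 536*I*√5 ≈ 17936.0 - 1198.5*I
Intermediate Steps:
V(d, q) = -1 + d
M = -25 (M = 3 - 4*7 = 3 - 28 = -25)
G = 2*I*√5 (G = √(((5 + (-1 + 1)) + 0) - 25) = √(((5 + 0) + 0) - 25) = √((5 + 0) - 25) = √(5 - 25) = √(-20) = 2*I*√5 ≈ 4.4721*I)
(-134 + (G - 3*0))² = (-134 + (2*I*√5 - 3*0))² = (-134 + (2*I*√5 + 0))² = (-134 + 2*I*√5)²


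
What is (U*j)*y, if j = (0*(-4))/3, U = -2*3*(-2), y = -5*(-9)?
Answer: 0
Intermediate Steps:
y = 45
U = 12 (U = -6*(-2) = 12)
j = 0 (j = 0*(⅓) = 0)
(U*j)*y = (12*0)*45 = 0*45 = 0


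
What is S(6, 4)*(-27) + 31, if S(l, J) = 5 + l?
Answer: -266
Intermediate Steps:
S(6, 4)*(-27) + 31 = (5 + 6)*(-27) + 31 = 11*(-27) + 31 = -297 + 31 = -266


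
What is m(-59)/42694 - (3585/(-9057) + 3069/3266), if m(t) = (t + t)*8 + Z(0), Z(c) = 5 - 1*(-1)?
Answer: -119096393353/210482572738 ≈ -0.56583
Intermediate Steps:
Z(c) = 6 (Z(c) = 5 + 1 = 6)
m(t) = 6 + 16*t (m(t) = (t + t)*8 + 6 = (2*t)*8 + 6 = 16*t + 6 = 6 + 16*t)
m(-59)/42694 - (3585/(-9057) + 3069/3266) = (6 + 16*(-59))/42694 - (3585/(-9057) + 3069/3266) = (6 - 944)*(1/42694) - (3585*(-1/9057) + 3069*(1/3266)) = -938*1/42694 - (-1195/3019 + 3069/3266) = -469/21347 - 1*5362441/9860054 = -469/21347 - 5362441/9860054 = -119096393353/210482572738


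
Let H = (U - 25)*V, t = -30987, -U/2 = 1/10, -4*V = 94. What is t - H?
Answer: -157896/5 ≈ -31579.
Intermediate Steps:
V = -47/2 (V = -¼*94 = -47/2 ≈ -23.500)
U = -⅕ (U = -2/10 = -2*⅒ = -⅕ ≈ -0.20000)
H = 2961/5 (H = (-⅕ - 25)*(-47/2) = -126/5*(-47/2) = 2961/5 ≈ 592.20)
t - H = -30987 - 1*2961/5 = -30987 - 2961/5 = -157896/5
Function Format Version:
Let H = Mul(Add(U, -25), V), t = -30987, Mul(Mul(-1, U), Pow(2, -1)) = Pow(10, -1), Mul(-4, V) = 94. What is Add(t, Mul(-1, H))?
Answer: Rational(-157896, 5) ≈ -31579.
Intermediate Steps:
V = Rational(-47, 2) (V = Mul(Rational(-1, 4), 94) = Rational(-47, 2) ≈ -23.500)
U = Rational(-1, 5) (U = Mul(-2, Pow(10, -1)) = Mul(-2, Rational(1, 10)) = Rational(-1, 5) ≈ -0.20000)
H = Rational(2961, 5) (H = Mul(Add(Rational(-1, 5), -25), Rational(-47, 2)) = Mul(Rational(-126, 5), Rational(-47, 2)) = Rational(2961, 5) ≈ 592.20)
Add(t, Mul(-1, H)) = Add(-30987, Mul(-1, Rational(2961, 5))) = Add(-30987, Rational(-2961, 5)) = Rational(-157896, 5)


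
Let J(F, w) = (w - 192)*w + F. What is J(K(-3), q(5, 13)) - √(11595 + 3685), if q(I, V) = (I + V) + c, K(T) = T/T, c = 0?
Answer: -3131 - 4*√955 ≈ -3254.6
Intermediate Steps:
K(T) = 1
q(I, V) = I + V (q(I, V) = (I + V) + 0 = I + V)
J(F, w) = F + w*(-192 + w) (J(F, w) = (-192 + w)*w + F = w*(-192 + w) + F = F + w*(-192 + w))
J(K(-3), q(5, 13)) - √(11595 + 3685) = (1 + (5 + 13)² - 192*(5 + 13)) - √(11595 + 3685) = (1 + 18² - 192*18) - √15280 = (1 + 324 - 3456) - 4*√955 = -3131 - 4*√955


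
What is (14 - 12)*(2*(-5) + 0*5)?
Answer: -20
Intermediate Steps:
(14 - 12)*(2*(-5) + 0*5) = 2*(-10 + 0) = 2*(-10) = -20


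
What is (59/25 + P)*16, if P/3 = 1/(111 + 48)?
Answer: 50432/1325 ≈ 38.062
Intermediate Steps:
P = 1/53 (P = 3/(111 + 48) = 3/159 = 3*(1/159) = 1/53 ≈ 0.018868)
(59/25 + P)*16 = (59/25 + 1/53)*16 = (3152/1325)*16 = 50432/1325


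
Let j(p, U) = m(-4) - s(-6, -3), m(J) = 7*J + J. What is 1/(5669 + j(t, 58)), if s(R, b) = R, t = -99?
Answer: 1/5643 ≈ 0.00017721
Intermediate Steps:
m(J) = 8*J
j(p, U) = -26 (j(p, U) = 8*(-4) - 1*(-6) = -32 + 6 = -26)
1/(5669 + j(t, 58)) = 1/(5669 - 26) = 1/5643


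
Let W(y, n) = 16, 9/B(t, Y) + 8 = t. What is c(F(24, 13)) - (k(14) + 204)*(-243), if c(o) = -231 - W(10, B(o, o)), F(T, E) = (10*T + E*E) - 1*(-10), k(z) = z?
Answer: 52727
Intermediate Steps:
B(t, Y) = 9/(-8 + t)
F(T, E) = 10 + E² + 10*T (F(T, E) = (10*T + E²) + 10 = (E² + 10*T) + 10 = 10 + E² + 10*T)
c(o) = -247 (c(o) = -231 - 1*16 = -231 - 16 = -247)
c(F(24, 13)) - (k(14) + 204)*(-243) = -247 - (14 + 204)*(-243) = -247 - 218*(-243) = -247 - 1*(-52974) = -247 + 52974 = 52727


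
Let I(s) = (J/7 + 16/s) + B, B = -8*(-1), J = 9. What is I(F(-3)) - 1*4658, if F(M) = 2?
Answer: -32485/7 ≈ -4640.7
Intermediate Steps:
B = 8
I(s) = 65/7 + 16/s (I(s) = (9/7 + 16/s) + 8 = 65/7 + 16/s)
I(F(-3)) - 1*4658 = (65/7 + 16/2) - 1*4658 = (65/7 + 16*(½)) - 4658 = (65/7 + 8) - 4658 = 121/7 - 4658 = -32485/7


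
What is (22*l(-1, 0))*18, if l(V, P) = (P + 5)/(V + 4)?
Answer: 660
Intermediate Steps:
l(V, P) = (5 + P)/(4 + V)
(22*l(-1, 0))*18 = (22*((5 + 0)/(4 - 1)))*18 = (22*(5/3))*18 = (110/3)*18 = 660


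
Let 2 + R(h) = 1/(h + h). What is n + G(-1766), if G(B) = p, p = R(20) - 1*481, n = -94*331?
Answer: -1263879/40 ≈ -31597.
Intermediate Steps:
n = -31114
R(h) = -2 + 1/(2*h) (R(h) = -2 + 1/(h + h) = -2 + 1/(2*h))
p = -19319/40 (p = (-2 + (1/2)/20) - 1*481 = (-2 + (1/2)*(1/20)) - 481 = (-2 + 1/40) - 481 = -79/40 - 481 = -19319/40 ≈ -482.98)
G(B) = -19319/40
n + G(-1766) = -31114 - 19319/40 = -1263879/40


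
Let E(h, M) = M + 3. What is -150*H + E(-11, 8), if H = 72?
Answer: -10789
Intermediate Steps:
E(h, M) = 3 + M
-150*H + E(-11, 8) = -150*72 + (3 + 8) = -10800 + 11 = -10789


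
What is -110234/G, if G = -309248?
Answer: 55117/154624 ≈ 0.35646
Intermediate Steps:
-110234/G = -110234/(-309248) = -110234*(-1/309248) = 55117/154624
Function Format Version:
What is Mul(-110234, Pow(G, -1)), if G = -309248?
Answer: Rational(55117, 154624) ≈ 0.35646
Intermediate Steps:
Mul(-110234, Pow(G, -1)) = Mul(-110234, Pow(-309248, -1)) = Mul(-110234, Rational(-1, 309248)) = Rational(55117, 154624)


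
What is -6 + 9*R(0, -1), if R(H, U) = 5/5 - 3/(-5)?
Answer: 42/5 ≈ 8.4000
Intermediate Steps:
R(H, U) = 8/5 (R(H, U) = 5*(⅕) - 3*(-⅕) = 1 + ⅗ = 8/5)
-6 + 9*R(0, -1) = -6 + 9*(8/5) = -6 + 72/5 = 42/5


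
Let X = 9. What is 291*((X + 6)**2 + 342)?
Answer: 164997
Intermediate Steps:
291*((X + 6)**2 + 342) = 291*((9 + 6)**2 + 342) = 291*(15**2 + 342) = 291*(225 + 342) = 291*567 = 164997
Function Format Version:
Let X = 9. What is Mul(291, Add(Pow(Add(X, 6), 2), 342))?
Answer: 164997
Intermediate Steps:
Mul(291, Add(Pow(Add(X, 6), 2), 342)) = Mul(291, Add(Pow(Add(9, 6), 2), 342)) = Mul(291, Add(Pow(15, 2), 342)) = Mul(291, Add(225, 342)) = Mul(291, 567) = 164997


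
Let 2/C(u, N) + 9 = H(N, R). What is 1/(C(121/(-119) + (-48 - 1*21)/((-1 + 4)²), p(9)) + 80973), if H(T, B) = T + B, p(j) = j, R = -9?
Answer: 9/728755 ≈ 1.2350e-5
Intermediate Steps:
H(T, B) = B + T
C(u, N) = 2/(-18 + N) (C(u, N) = 2/(-9 + (-9 + N)) = 2/(-18 + N))
1/(C(121/(-119) + (-48 - 1*21)/((-1 + 4)²), p(9)) + 80973) = 1/(2/(-18 + 9) + 80973) = 1/(2/(-9) + 80973) = 1/(2*(-⅑) + 80973) = 1/(-2/9 + 80973) = 1/(728755/9) = 9/728755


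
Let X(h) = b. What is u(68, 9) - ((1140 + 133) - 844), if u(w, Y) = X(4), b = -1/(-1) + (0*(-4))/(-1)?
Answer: -428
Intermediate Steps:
b = 1 (b = -1*(-1) + 0*(-1) = 1 + 0 = 1)
X(h) = 1
u(w, Y) = 1
u(68, 9) - ((1140 + 133) - 844) = 1 - ((1140 + 133) - 844) = 1 - (1273 - 844) = 1 - 1*429 = 1 - 429 = -428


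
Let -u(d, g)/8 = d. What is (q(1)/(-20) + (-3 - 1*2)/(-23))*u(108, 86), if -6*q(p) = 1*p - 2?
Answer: -20772/115 ≈ -180.63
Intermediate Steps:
q(p) = ⅓ - p/6 (q(p) = -(1*p - 2)/6 = -(p - 2)/6 = -(-2 + p)/6 = ⅓ - p/6)
u(d, g) = -8*d
(q(1)/(-20) + (-3 - 1*2)/(-23))*u(108, 86) = ((⅓ - ⅙*1)/(-20) + (-3 - 1*2)/(-23))*(-8*108) = ((⅓ - ⅙)*(-1/20) + (-3 - 2)*(-1/23))*(-864) = ((⅙)*(-1/20) - 5*(-1/23))*(-864) = (-1/120 + 5/23)*(-864) = (577/2760)*(-864) = -20772/115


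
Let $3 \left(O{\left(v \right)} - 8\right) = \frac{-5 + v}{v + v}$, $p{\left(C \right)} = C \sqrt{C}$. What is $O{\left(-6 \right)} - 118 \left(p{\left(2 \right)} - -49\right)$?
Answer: $- \frac{207853}{36} - 236 \sqrt{2} \approx -6107.4$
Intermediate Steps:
$p{\left(C \right)} = C^{\frac{3}{2}}$
$O{\left(v \right)} = 8 + \frac{-5 + v}{6 v}$ ($O{\left(v \right)} = 8 + \frac{\left(-5 + v\right) \frac{1}{v + v}}{3} = 8 + \frac{\left(-5 + v\right) \frac{1}{2 v}}{3} = 8 + \frac{\frac{1}{2} \frac{1}{v} \left(-5 + v\right)}{3} = 8 + \frac{-5 + v}{6 v}$)
$O{\left(-6 \right)} - 118 \left(p{\left(2 \right)} - -49\right) = \frac{-5 + 49 \left(-6\right)}{6 \left(-6\right)} - 118 \left(2^{\frac{3}{2}} - -49\right) = \frac{1}{6} \left(- \frac{1}{6}\right) \left(-5 - 294\right) - 118 \left(2 \sqrt{2} + 49\right) = \frac{1}{6} \left(- \frac{1}{6}\right) \left(-299\right) - 118 \left(49 + 2 \sqrt{2}\right) = \frac{299}{36} - \left(5782 + 236 \sqrt{2}\right) = - \frac{207853}{36} - 236 \sqrt{2}$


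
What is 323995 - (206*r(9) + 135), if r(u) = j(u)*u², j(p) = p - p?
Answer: 323860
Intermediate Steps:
j(p) = 0
r(u) = 0 (r(u) = 0*u² = 0)
323995 - (206*r(9) + 135) = 323995 - (206*0 + 135) = 323995 - (0 + 135) = 323995 - 1*135 = 323995 - 135 = 323860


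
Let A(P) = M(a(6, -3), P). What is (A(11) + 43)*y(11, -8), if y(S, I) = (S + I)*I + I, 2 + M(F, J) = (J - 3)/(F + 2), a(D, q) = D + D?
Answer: -9312/7 ≈ -1330.3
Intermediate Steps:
a(D, q) = 2*D
M(F, J) = -2 + (-3 + J)/(2 + F) (M(F, J) = -2 + (J - 3)/(F + 2) = -2 + (-3 + J)/(2 + F))
A(P) = -31/14 + P/14 (A(P) = (-7 + P - 4*6)/(2 + 2*6) = (-7 + P - 2*12)/(2 + 12) = (-7 + P - 24)/14 = (-31 + P)/14 = -31/14 + P/14)
y(S, I) = I + I*(I + S) (y(S, I) = (I + S)*I + I = I*(I + S) + I = I + I*(I + S))
(A(11) + 43)*y(11, -8) = ((-31/14 + (1/14)*11) + 43)*(-8*(1 - 8 + 11)) = ((-31/14 + 11/14) + 43)*(-8*4) = (-10/7 + 43)*(-32) = (291/7)*(-32) = -9312/7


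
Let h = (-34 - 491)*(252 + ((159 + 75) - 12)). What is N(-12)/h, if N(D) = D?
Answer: 2/41475 ≈ 4.8222e-5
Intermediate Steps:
h = -248850 (h = -525*(252 + (234 - 12)) = -525*(252 + 222) = -525*474 = -248850)
N(-12)/h = -12/(-248850) = -12*(-1/248850) = 2/41475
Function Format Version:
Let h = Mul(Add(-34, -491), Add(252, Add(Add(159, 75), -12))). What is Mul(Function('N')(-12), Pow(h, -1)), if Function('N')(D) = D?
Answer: Rational(2, 41475) ≈ 4.8222e-5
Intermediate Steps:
h = -248850 (h = Mul(-525, Add(252, Add(234, -12))) = Mul(-525, Add(252, 222)) = Mul(-525, 474) = -248850)
Mul(Function('N')(-12), Pow(h, -1)) = Mul(-12, Pow(-248850, -1)) = Mul(-12, Rational(-1, 248850)) = Rational(2, 41475)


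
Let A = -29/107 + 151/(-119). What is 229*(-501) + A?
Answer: -1460863965/12733 ≈ -1.1473e+5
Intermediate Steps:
A = -19608/12733 (A = -29*1/107 + 151*(-1/119) = -29/107 - 151/119 = -19608/12733 ≈ -1.5399)
229*(-501) + A = 229*(-501) - 19608/12733 = -114729 - 19608/12733 = -1460863965/12733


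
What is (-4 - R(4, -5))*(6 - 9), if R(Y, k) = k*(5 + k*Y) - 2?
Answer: 231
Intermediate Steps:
R(Y, k) = -2 + k*(5 + Y*k) (R(Y, k) = k*(5 + Y*k) - 2 = -2 + k*(5 + Y*k))
(-4 - R(4, -5))*(6 - 9) = (-4 - (-2 + 5*(-5) + 4*(-5)²))*(6 - 9) = (-4 - (-2 - 25 + 4*25))*(-3) = (-4 - (-2 - 25 + 100))*(-3) = (-4 - 1*73)*(-3) = (-4 - 73)*(-3) = -77*(-3) = 231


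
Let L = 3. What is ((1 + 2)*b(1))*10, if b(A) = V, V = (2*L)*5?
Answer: 900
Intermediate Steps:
V = 30 (V = (2*3)*5 = 6*5 = 30)
b(A) = 30
((1 + 2)*b(1))*10 = ((1 + 2)*30)*10 = (3*30)*10 = 90*10 = 900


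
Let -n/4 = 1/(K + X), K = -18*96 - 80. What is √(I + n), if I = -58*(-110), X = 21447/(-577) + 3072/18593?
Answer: 2*√624893944416213489653890/19793506615 ≈ 79.875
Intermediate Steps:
X = -396991527/10728161 (X = 21447*(-1/577) + 3072*(1/18593) = -21447/577 + 3072/18593 = -396991527/10728161 ≈ -37.005)
K = -1808 (K = -1728 - 80 = -1808)
I = 6380
n = 42912644/19793506615 (n = -4/(-1808 - 396991527/10728161) = -4/(-19793506615/10728161) = -4*(-10728161/19793506615) = 42912644/19793506615 ≈ 0.0021680)
√(I + n) = √(6380 + 42912644/19793506615) = √(126282615116344/19793506615) = 2*√624893944416213489653890/19793506615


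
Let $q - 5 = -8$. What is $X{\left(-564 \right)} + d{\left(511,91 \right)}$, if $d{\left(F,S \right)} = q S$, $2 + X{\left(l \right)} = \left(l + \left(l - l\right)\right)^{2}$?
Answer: $317821$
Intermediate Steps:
$X{\left(l \right)} = -2 + l^{2}$ ($X{\left(l \right)} = -2 + \left(l + \left(l - l\right)\right)^{2} = -2 + \left(l + 0\right)^{2} = -2 + l^{2}$)
$q = -3$ ($q = 5 - 8 = -3$)
$d{\left(F,S \right)} = - 3 S$
$X{\left(-564 \right)} + d{\left(511,91 \right)} = \left(-2 + \left(-564\right)^{2}\right) - 273 = \left(-2 + 318096\right) - 273 = 318094 - 273 = 317821$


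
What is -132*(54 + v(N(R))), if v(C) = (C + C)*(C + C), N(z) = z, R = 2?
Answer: -9240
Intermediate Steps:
v(C) = 4*C**2 (v(C) = (2*C)*(2*C) = 4*C**2)
-132*(54 + v(N(R))) = -132*(54 + 4*2**2) = -132*(54 + 4*4) = -132*(54 + 16) = -132*70 = -9240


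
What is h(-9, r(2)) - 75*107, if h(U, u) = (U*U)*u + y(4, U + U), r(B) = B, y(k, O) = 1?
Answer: -7862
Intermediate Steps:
h(U, u) = 1 + u*U**2 (h(U, u) = (U*U)*u + 1 = U**2*u + 1 = u*U**2 + 1 = 1 + u*U**2)
h(-9, r(2)) - 75*107 = (1 + 2*(-9)**2) - 75*107 = (1 + 2*81) - 8025 = (1 + 162) - 8025 = 163 - 8025 = -7862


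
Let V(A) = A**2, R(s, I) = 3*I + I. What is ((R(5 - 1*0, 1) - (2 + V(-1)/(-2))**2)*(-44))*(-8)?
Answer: 616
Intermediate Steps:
R(s, I) = 4*I
((R(5 - 1*0, 1) - (2 + V(-1)/(-2))**2)*(-44))*(-8) = ((4*1 - (2 + (-1)**2/(-2))**2)*(-44))*(-8) = ((4 - (2 + 1*(-1/2))**2)*(-44))*(-8) = ((4 - (2 - 1/2)**2)*(-44))*(-8) = ((4 - (3/2)**2)*(-44))*(-8) = ((4 - 1*9/4)*(-44))*(-8) = ((4 - 9/4)*(-44))*(-8) = ((7/4)*(-44))*(-8) = -77*(-8) = 616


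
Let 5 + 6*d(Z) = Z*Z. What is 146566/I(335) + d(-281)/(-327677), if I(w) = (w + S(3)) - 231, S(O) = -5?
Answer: 48025004408/32440023 ≈ 1480.4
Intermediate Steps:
d(Z) = -⅚ + Z²/6 (d(Z) = -⅚ + (Z*Z)/6 = -⅚ + Z²/6)
I(w) = -236 + w (I(w) = (w - 5) - 231 = (-5 + w) - 231 = -236 + w)
146566/I(335) + d(-281)/(-327677) = 146566/(-236 + 335) + (-⅚ + (⅙)*(-281)²)/(-327677) = 146566/99 + (-⅚ + (⅙)*78961)*(-1/327677) = 146566*(1/99) + (-⅚ + 78961/6)*(-1/327677) = 146566/99 + (39478/3)*(-1/327677) = 146566/99 - 39478/983031 = 48025004408/32440023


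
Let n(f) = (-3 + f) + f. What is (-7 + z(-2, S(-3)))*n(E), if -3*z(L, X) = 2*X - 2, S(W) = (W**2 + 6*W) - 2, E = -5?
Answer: -13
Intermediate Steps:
S(W) = -2 + W**2 + 6*W
n(f) = -3 + 2*f
z(L, X) = 2/3 - 2*X/3 (z(L, X) = -(2*X - 2)/3 = -(-2 + 2*X)/3 = 2/3 - 2*X/3)
(-7 + z(-2, S(-3)))*n(E) = (-7 + (2/3 - 2*(-2 + (-3)**2 + 6*(-3))/3))*(-3 + 2*(-5)) = (-7 + (2/3 - 2*(-2 + 9 - 18)/3))*(-3 - 10) = (-7 + (2/3 - 2/3*(-11)))*(-13) = (-7 + (2/3 + 22/3))*(-13) = (-7 + 8)*(-13) = 1*(-13) = -13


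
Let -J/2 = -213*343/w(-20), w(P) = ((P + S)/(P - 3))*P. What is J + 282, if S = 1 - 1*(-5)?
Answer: -234411/20 ≈ -11721.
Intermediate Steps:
S = 6 (S = 1 + 5 = 6)
w(P) = P*(6 + P)/(-3 + P) (w(P) = ((P + 6)/(P - 3))*P = ((6 + P)/(-3 + P))*P = P*(6 + P)/(-3 + P))
J = -240051/20 (J = -(-426)/(-20*(6 - 20)/(-3 - 20)/343) = -(-426)/(-20*(-14)/(-23)*(1/343)) = -(-426)/(-20*(-1/23)*(-14)*(1/343)) = -(-426)/((-280/23*1/343)) = -(-426)/(-40/1127) = -(-426)*(-1127)/40 = -2*240051/40 = -240051/20 ≈ -12003.)
J + 282 = -240051/20 + 282 = -234411/20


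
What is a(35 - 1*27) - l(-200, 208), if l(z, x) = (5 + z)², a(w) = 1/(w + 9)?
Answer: -646424/17 ≈ -38025.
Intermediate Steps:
a(w) = 1/(9 + w)
a(35 - 1*27) - l(-200, 208) = 1/(9 + (35 - 1*27)) - (5 - 200)² = 1/(9 + (35 - 27)) - 1*(-195)² = 1/(9 + 8) - 1*38025 = 1/17 - 38025 = -646424/17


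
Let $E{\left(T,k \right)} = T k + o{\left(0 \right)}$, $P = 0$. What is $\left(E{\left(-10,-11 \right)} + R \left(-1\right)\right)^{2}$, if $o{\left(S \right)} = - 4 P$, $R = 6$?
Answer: $10816$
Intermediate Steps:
$o{\left(S \right)} = 0$ ($o{\left(S \right)} = \left(-4\right) 0 = 0$)
$E{\left(T,k \right)} = T k$ ($E{\left(T,k \right)} = T k + 0 = T k$)
$\left(E{\left(-10,-11 \right)} + R \left(-1\right)\right)^{2} = \left(\left(-10\right) \left(-11\right) + 6 \left(-1\right)\right)^{2} = \left(110 - 6\right)^{2} = 104^{2} = 10816$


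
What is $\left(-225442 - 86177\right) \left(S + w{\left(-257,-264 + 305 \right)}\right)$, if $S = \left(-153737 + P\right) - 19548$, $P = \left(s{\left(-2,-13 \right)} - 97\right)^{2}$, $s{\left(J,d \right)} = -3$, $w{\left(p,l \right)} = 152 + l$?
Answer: $50822565948$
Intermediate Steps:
$P = 10000$ ($P = \left(-3 - 97\right)^{2} = \left(-100\right)^{2} = 10000$)
$S = -163285$ ($S = \left(-153737 + 10000\right) - 19548 = -143737 - 19548 = -163285$)
$\left(-225442 - 86177\right) \left(S + w{\left(-257,-264 + 305 \right)}\right) = \left(-225442 - 86177\right) \left(-163285 + \left(152 + \left(-264 + 305\right)\right)\right) = - 311619 \left(-163285 + \left(152 + 41\right)\right) = - 311619 \left(-163285 + 193\right) = \left(-311619\right) \left(-163092\right) = 50822565948$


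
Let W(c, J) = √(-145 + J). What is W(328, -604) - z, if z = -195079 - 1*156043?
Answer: 351122 + I*√749 ≈ 3.5112e+5 + 27.368*I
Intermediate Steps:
z = -351122 (z = -195079 - 156043 = -351122)
W(328, -604) - z = √(-145 - 604) - 1*(-351122) = √(-749) + 351122 = I*√749 + 351122 = 351122 + I*√749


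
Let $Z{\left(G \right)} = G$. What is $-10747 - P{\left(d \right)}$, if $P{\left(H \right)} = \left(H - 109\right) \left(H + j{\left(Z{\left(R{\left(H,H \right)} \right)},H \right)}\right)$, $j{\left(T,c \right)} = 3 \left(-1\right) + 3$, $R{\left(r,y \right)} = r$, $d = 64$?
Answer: $-7867$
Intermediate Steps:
$j{\left(T,c \right)} = 0$ ($j{\left(T,c \right)} = -3 + 3 = 0$)
$P{\left(H \right)} = H \left(-109 + H\right)$ ($P{\left(H \right)} = \left(H - 109\right) \left(H + 0\right) = \left(-109 + H\right) H = H \left(-109 + H\right)$)
$-10747 - P{\left(d \right)} = -10747 - 64 \left(-109 + 64\right) = -10747 - 64 \left(-45\right) = -10747 - -2880 = -10747 + 2880 = -7867$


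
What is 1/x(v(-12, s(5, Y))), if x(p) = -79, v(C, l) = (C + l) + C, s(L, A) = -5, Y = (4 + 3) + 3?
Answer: -1/79 ≈ -0.012658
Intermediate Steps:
Y = 10 (Y = 7 + 3 = 10)
v(C, l) = l + 2*C
1/x(v(-12, s(5, Y))) = 1/(-79) = -1/79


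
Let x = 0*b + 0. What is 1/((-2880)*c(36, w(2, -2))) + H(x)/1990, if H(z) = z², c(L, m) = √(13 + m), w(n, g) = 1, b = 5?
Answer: -√14/40320 ≈ -9.2799e-5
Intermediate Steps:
x = 0 (x = 0*5 + 0 = 0 + 0 = 0)
1/((-2880)*c(36, w(2, -2))) + H(x)/1990 = 1/((-2880)*(√(13 + 1))) + 0²/1990 = -√14/14/2880 + 0*(1/1990) = -√14/40320 + 0 = -√14/40320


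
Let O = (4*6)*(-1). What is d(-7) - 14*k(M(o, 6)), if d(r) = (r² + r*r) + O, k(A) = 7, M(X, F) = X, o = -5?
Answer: -24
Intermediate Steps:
O = -24 (O = 24*(-1) = -24)
d(r) = -24 + 2*r² (d(r) = (r² + r*r) - 24 = (r² + r²) - 24 = 2*r² - 24 = -24 + 2*r²)
d(-7) - 14*k(M(o, 6)) = (-24 + 2*(-7)²) - 14*7 = (-24 + 2*49) - 98 = (-24 + 98) - 98 = 74 - 98 = -24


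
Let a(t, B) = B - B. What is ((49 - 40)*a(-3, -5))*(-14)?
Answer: 0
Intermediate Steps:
a(t, B) = 0
((49 - 40)*a(-3, -5))*(-14) = ((49 - 40)*0)*(-14) = (9*0)*(-14) = 0*(-14) = 0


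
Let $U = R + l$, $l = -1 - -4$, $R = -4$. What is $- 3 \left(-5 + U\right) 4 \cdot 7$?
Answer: $504$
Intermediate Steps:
$l = 3$ ($l = -1 + 4 = 3$)
$U = -1$ ($U = -4 + 3 = -1$)
$- 3 \left(-5 + U\right) 4 \cdot 7 = - 3 \left(-5 - 1\right) 4 \cdot 7 = \left(-3\right) \left(-6\right) 4 \cdot 7 = 18 \cdot 4 \cdot 7 = 72 \cdot 7 = 504$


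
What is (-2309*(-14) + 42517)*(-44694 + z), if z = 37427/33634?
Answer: -112504040185667/33634 ≈ -3.3449e+9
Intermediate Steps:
z = 37427/33634 (z = 37427*(1/33634) = 37427/33634 ≈ 1.1128)
(-2309*(-14) + 42517)*(-44694 + z) = (-2309*(-14) + 42517)*(-44694 + 37427/33634) = (32326 + 42517)*(-1503200569/33634) = 74843*(-1503200569/33634) = -112504040185667/33634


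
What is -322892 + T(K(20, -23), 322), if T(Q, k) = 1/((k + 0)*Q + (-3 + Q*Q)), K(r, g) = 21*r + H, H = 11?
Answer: -104791369679/324540 ≈ -3.2289e+5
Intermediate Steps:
K(r, g) = 11 + 21*r (K(r, g) = 21*r + 11 = 11 + 21*r)
T(Q, k) = 1/(-3 + Q² + Q*k) (T(Q, k) = 1/(k*Q + (-3 + Q²)) = 1/(Q*k + (-3 + Q²)) = 1/(-3 + Q² + Q*k))
-322892 + T(K(20, -23), 322) = -322892 + 1/(-3 + (11 + 21*20)² + (11 + 21*20)*322) = -322892 + 1/(-3 + (11 + 420)² + (11 + 420)*322) = -322892 + 1/(-3 + 431² + 431*322) = -322892 + 1/(-3 + 185761 + 138782) = -322892 + 1/324540 = -104791369679/324540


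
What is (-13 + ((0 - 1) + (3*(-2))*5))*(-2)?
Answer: 88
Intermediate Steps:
(-13 + ((0 - 1) + (3*(-2))*5))*(-2) = (-13 + (-1 - 6*5))*(-2) = (-13 + (-1 - 30))*(-2) = (-13 - 31)*(-2) = -44*(-2) = 88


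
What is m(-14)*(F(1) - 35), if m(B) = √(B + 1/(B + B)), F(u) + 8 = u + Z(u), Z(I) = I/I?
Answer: -41*I*√2751/14 ≈ -153.6*I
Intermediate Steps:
Z(I) = 1
F(u) = -7 + u (F(u) = -8 + (u + 1) = -8 + (1 + u) = -7 + u)
m(B) = √(B + 1/(2*B))
m(-14)*(F(1) - 35) = (√(2/(-14) + 4*(-14))/2)*((-7 + 1) - 35) = (√(2*(-1/14) - 56)/2)*(-6 - 35) = (√(-⅐ - 56)/2)*(-41) = (√(-393/7)/2)*(-41) = ((I*√2751/7)/2)*(-41) = (I*√2751/14)*(-41) = -41*I*√2751/14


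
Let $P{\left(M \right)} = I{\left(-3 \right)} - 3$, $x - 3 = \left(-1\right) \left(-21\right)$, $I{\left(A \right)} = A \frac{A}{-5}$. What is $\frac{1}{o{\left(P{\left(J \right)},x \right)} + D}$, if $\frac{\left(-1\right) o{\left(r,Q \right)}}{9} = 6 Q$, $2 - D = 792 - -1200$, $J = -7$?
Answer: $- \frac{1}{3286} \approx -0.00030432$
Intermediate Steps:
$I{\left(A \right)} = - \frac{A^{2}}{5}$ ($I{\left(A \right)} = A A \left(- \frac{1}{5}\right) = A \left(- \frac{A}{5}\right) = - \frac{A^{2}}{5}$)
$x = 24$ ($x = 3 - -21 = 3 + 21 = 24$)
$D = -1990$ ($D = 2 - \left(792 - -1200\right) = 2 - \left(792 + 1200\right) = 2 - 1992 = -1990$)
$P{\left(M \right)} = - \frac{24}{5}$ ($P{\left(M \right)} = - \frac{\left(-3\right)^{2}}{5} - 3 = \left(- \frac{1}{5}\right) 9 - 3 = - \frac{9}{5} - 3 = - \frac{24}{5}$)
$o{\left(r,Q \right)} = - 54 Q$ ($o{\left(r,Q \right)} = - 9 \cdot 6 Q = - 54 Q$)
$\frac{1}{o{\left(P{\left(J \right)},x \right)} + D} = \frac{1}{\left(-54\right) 24 - 1990} = \frac{1}{-1296 - 1990} = \frac{1}{-3286} = - \frac{1}{3286}$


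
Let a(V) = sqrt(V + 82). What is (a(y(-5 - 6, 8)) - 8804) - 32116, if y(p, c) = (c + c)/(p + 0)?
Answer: -40920 + sqrt(9746)/11 ≈ -40911.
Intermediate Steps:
y(p, c) = 2*c/p (y(p, c) = (2*c)/p = 2*c/p)
a(V) = sqrt(82 + V)
(a(y(-5 - 6, 8)) - 8804) - 32116 = (sqrt(82 + 2*8/(-5 - 6)) - 8804) - 32116 = (sqrt(82 + 2*8/(-11)) - 8804) - 32116 = (sqrt(82 + 2*8*(-1/11)) - 8804) - 32116 = (sqrt(82 - 16/11) - 8804) - 32116 = (sqrt(886/11) - 8804) - 32116 = (sqrt(9746)/11 - 8804) - 32116 = (-8804 + sqrt(9746)/11) - 32116 = -40920 + sqrt(9746)/11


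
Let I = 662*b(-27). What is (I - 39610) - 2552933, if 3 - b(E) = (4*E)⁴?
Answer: -90066959709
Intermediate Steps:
b(E) = 3 - 256*E⁴ (b(E) = 3 - (4*E)⁴ = 3 - 256*E⁴)
I = -90064367166 (I = 662*(3 - 256*(-27)⁴) = 662*(3 - 256*531441) = 662*(3 - 136048896) = 662*(-136048893) = -90064367166)
(I - 39610) - 2552933 = (-90064367166 - 39610) - 2552933 = -90064406776 - 2552933 = -90066959709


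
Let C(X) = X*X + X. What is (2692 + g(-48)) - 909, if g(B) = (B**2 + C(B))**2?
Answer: 20795383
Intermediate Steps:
C(X) = X + X**2 (C(X) = X**2 + X = X + X**2)
g(B) = (B**2 + B*(1 + B))**2
(2692 + g(-48)) - 909 = (2692 + (-48)**2*(1 + 2*(-48))**2) - 909 = (2692 + 2304*(1 - 96)**2) - 909 = (2692 + 2304*(-95)**2) - 909 = (2692 + 2304*9025) - 909 = (2692 + 20793600) - 909 = 20796292 - 909 = 20795383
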